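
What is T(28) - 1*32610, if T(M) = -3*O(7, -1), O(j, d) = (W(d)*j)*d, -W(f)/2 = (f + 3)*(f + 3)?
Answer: -32778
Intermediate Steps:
W(f) = -2*(3 + f)² (W(f) = -2*(f + 3)*(f + 3) = -2*(3 + f)*(3 + f) = -2*(3 + f)²)
O(j, d) = -2*d*j*(3 + d)² (O(j, d) = ((-2*(3 + d)²)*j)*d = (-2*j*(3 + d)²)*d = -2*d*j*(3 + d)²)
T(M) = -168 (T(M) = -(-6)*(-1)*7*(3 - 1)² = -(-6)*(-1)*7*2² = -(-6)*(-1)*7*4 = -3*56 = -168)
T(28) - 1*32610 = -168 - 1*32610 = -168 - 32610 = -32778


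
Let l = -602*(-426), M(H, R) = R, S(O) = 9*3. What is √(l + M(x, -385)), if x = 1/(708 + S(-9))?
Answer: √256067 ≈ 506.03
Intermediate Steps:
S(O) = 27
x = 1/735 (x = 1/(708 + 27) = 1/735 ≈ 0.0013605)
l = 256452
√(l + M(x, -385)) = √(256452 - 385) = √256067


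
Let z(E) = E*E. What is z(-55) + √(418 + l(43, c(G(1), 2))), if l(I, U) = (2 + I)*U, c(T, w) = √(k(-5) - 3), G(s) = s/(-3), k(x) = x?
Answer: 3025 + √(418 + 90*I*√2) ≈ 3045.7 + 3.078*I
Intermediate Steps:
G(s) = -s/3 (G(s) = s*(-⅓) = -s/3)
c(T, w) = 2*I*√2 (c(T, w) = √(-5 - 3) = √(-8) = 2*I*√2)
l(I, U) = U*(2 + I)
z(E) = E²
z(-55) + √(418 + l(43, c(G(1), 2))) = (-55)² + √(418 + (2*I*√2)*(2 + 43)) = 3025 + √(418 + (2*I*√2)*45) = 3025 + √(418 + 90*I*√2)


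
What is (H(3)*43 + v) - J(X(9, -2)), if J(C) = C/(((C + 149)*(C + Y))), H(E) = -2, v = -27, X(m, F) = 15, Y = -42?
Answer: -166783/1476 ≈ -113.00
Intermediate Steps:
J(C) = C/((-42 + C)*(149 + C)) (J(C) = C/(((C + 149)*(C - 42))) = C/(((149 + C)*(-42 + C))) = C/(((-42 + C)*(149 + C))) = C*(1/((-42 + C)*(149 + C))) = C/((-42 + C)*(149 + C)))
(H(3)*43 + v) - J(X(9, -2)) = (-2*43 - 27) - 15/(-6258 + 15² + 107*15) = (-86 - 27) - 15/(-6258 + 225 + 1605) = -113 - 15/(-4428) = -113 - 15*(-1)/4428 = -113 - 1*(-5/1476) = -113 + 5/1476 = -166783/1476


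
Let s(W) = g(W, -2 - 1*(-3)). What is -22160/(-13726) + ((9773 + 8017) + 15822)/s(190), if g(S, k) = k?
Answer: 230690236/6863 ≈ 33614.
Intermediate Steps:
s(W) = 1 (s(W) = -2 - 1*(-3) = -2 + 3 = 1)
-22160/(-13726) + ((9773 + 8017) + 15822)/s(190) = -22160/(-13726) + ((9773 + 8017) + 15822)/1 = -22160*(-1/13726) + (17790 + 15822)*1 = 11080/6863 + 33612*1 = 11080/6863 + 33612 = 230690236/6863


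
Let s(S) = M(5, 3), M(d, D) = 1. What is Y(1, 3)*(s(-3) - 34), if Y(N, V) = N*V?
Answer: -99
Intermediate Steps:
s(S) = 1
Y(1, 3)*(s(-3) - 34) = (1*3)*(1 - 34) = 3*(-33) = -99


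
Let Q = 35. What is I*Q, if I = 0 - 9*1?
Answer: -315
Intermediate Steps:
I = -9 (I = 0 - 9 = -9)
I*Q = -9*35 = -315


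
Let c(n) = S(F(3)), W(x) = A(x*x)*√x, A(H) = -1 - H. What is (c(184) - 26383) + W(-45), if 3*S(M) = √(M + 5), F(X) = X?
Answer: -26383 + 2*√2/3 - 6078*I*√5 ≈ -26382.0 - 13591.0*I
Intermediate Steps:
W(x) = √x*(-1 - x²) (W(x) = (-1 - x*x)*√x = (-1 - x²)*√x = √x*(-1 - x²))
S(M) = √(5 + M)/3 (S(M) = √(M + 5)/3 = √(5 + M)/3)
c(n) = 2*√2/3 (c(n) = √(5 + 3)/3 = √8/3 = (2*√2)/3 = 2*√2/3)
(c(184) - 26383) + W(-45) = (2*√2/3 - 26383) + √(-45)*(-1 - 1*(-45)²) = (-26383 + 2*√2/3) + (3*I*√5)*(-1 - 1*2025) = (-26383 + 2*√2/3) + (3*I*√5)*(-1 - 2025) = (-26383 + 2*√2/3) + (3*I*√5)*(-2026) = (-26383 + 2*√2/3) - 6078*I*√5 = -26383 + 2*√2/3 - 6078*I*√5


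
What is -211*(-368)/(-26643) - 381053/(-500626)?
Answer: -28720212569/13338178518 ≈ -2.1532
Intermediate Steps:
-211*(-368)/(-26643) - 381053/(-500626) = 77648*(-1/26643) - 381053*(-1/500626) = -77648/26643 + 381053/500626 = -28720212569/13338178518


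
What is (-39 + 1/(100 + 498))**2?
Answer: 543869041/357604 ≈ 1520.9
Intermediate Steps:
(-39 + 1/(100 + 498))**2 = (-39 + 1/598)**2 = (-23321/598)**2 = 543869041/357604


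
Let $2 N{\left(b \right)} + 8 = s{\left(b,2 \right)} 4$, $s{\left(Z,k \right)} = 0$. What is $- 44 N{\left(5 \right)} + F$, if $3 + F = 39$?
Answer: $212$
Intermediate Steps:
$F = 36$ ($F = -3 + 39 = 36$)
$N{\left(b \right)} = -4$ ($N{\left(b \right)} = -4 + \frac{0 \cdot 4}{2} = -4 + \frac{1}{2} \cdot 0 = -4 + 0 = -4$)
$- 44 N{\left(5 \right)} + F = \left(-44\right) \left(-4\right) + 36 = 176 + 36 = 212$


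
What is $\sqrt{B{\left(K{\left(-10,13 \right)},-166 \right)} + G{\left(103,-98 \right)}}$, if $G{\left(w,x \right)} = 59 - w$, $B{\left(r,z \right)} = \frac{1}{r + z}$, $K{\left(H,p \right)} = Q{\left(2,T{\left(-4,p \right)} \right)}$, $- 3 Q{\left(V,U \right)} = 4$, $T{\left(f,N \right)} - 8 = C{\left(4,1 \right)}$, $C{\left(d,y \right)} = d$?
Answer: $\frac{i \sqrt{11089682}}{502} \approx 6.6337 i$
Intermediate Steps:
$T{\left(f,N \right)} = 12$ ($T{\left(f,N \right)} = 8 + 4 = 12$)
$Q{\left(V,U \right)} = - \frac{4}{3}$ ($Q{\left(V,U \right)} = \left(- \frac{1}{3}\right) 4 = - \frac{4}{3}$)
$K{\left(H,p \right)} = - \frac{4}{3}$
$\sqrt{B{\left(K{\left(-10,13 \right)},-166 \right)} + G{\left(103,-98 \right)}} = \sqrt{\frac{1}{- \frac{4}{3} - 166} + \left(59 - 103\right)} = \sqrt{\frac{1}{- \frac{502}{3}} + \left(59 - 103\right)} = \sqrt{- \frac{3}{502} - 44} = \sqrt{- \frac{22091}{502}} = \frac{i \sqrt{11089682}}{502}$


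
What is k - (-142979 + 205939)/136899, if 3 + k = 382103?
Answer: 52309044940/136899 ≈ 3.8210e+5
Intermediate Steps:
k = 382100 (k = -3 + 382103 = 382100)
k - (-142979 + 205939)/136899 = 382100 - (-142979 + 205939)/136899 = 382100 - 62960/136899 = 52309044940/136899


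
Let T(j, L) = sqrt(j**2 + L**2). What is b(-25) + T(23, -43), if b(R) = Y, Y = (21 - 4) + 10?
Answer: 27 + sqrt(2378) ≈ 75.765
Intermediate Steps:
Y = 27 (Y = 17 + 10 = 27)
b(R) = 27
T(j, L) = sqrt(L**2 + j**2)
b(-25) + T(23, -43) = 27 + sqrt((-43)**2 + 23**2) = 27 + sqrt(1849 + 529) = 27 + sqrt(2378)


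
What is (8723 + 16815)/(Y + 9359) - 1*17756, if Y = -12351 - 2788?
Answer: -51327609/2890 ≈ -17760.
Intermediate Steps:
Y = -15139
(8723 + 16815)/(Y + 9359) - 1*17756 = (8723 + 16815)/(-15139 + 9359) - 1*17756 = 25538/(-5780) - 17756 = 25538*(-1/5780) - 17756 = -12769/2890 - 17756 = -51327609/2890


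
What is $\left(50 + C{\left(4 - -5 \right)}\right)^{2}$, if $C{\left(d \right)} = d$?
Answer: $3481$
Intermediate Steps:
$\left(50 + C{\left(4 - -5 \right)}\right)^{2} = \left(50 + \left(4 - -5\right)\right)^{2} = \left(50 + \left(4 + 5\right)\right)^{2} = \left(50 + 9\right)^{2} = 59^{2} = 3481$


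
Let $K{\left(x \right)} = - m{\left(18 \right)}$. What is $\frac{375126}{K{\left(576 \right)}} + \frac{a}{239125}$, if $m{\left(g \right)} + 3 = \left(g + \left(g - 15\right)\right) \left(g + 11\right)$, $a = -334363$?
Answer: $- \frac{14984104788}{24151625} \approx -620.42$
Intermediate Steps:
$m{\left(g \right)} = -3 + \left(-15 + 2 g\right) \left(11 + g\right)$ ($m{\left(g \right)} = -3 + \left(g + \left(g - 15\right)\right) \left(g + 11\right) = -3 + \left(g + \left(-15 + g\right)\right) \left(11 + g\right) = -3 + \left(-15 + 2 g\right) \left(11 + g\right)$)
$K{\left(x \right)} = -606$ ($K{\left(x \right)} = - (-168 + 2 \cdot 18^{2} + 7 \cdot 18) = - (-168 + 2 \cdot 324 + 126) = - (-168 + 648 + 126) = \left(-1\right) 606 = -606$)
$\frac{375126}{K{\left(576 \right)}} + \frac{a}{239125} = \frac{375126}{-606} - \frac{334363}{239125} = 375126 \left(- \frac{1}{606}\right) - \frac{334363}{239125} = - \frac{62521}{101} - \frac{334363}{239125} = - \frac{14984104788}{24151625}$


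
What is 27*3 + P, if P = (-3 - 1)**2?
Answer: 97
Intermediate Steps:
P = 16 (P = (-4)**2 = 16)
27*3 + P = 27*3 + 16 = 81 + 16 = 97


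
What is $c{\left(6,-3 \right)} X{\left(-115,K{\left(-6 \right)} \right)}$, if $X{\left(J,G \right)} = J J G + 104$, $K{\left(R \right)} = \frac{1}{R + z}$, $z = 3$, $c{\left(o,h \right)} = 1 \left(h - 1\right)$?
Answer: $\frac{51652}{3} \approx 17217.0$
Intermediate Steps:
$c{\left(o,h \right)} = -1 + h$ ($c{\left(o,h \right)} = 1 \left(-1 + h\right) = -1 + h$)
$K{\left(R \right)} = \frac{1}{3 + R}$ ($K{\left(R \right)} = \frac{1}{R + 3} = \frac{1}{3 + R}$)
$X{\left(J,G \right)} = 104 + G J^{2}$ ($X{\left(J,G \right)} = J^{2} G + 104 = G J^{2} + 104 = 104 + G J^{2}$)
$c{\left(6,-3 \right)} X{\left(-115,K{\left(-6 \right)} \right)} = \left(-1 - 3\right) \left(104 + \frac{\left(-115\right)^{2}}{3 - 6}\right) = - 4 \left(104 + \frac{1}{-3} \cdot 13225\right) = - 4 \left(104 - \frac{13225}{3}\right) = \left(-4\right) \left(- \frac{12913}{3}\right) = \frac{51652}{3}$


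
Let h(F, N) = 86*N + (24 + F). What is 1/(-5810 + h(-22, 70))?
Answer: 1/212 ≈ 0.0047170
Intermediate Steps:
h(F, N) = 24 + F + 86*N
1/(-5810 + h(-22, 70)) = 1/(-5810 + (24 - 22 + 86*70)) = 1/(-5810 + (24 - 22 + 6020)) = 1/(-5810 + 6022) = 1/212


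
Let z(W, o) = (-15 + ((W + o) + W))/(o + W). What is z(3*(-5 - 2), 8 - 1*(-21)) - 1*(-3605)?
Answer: 7203/2 ≈ 3601.5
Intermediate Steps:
z(W, o) = (-15 + o + 2*W)/(W + o) (z(W, o) = (-15 + (o + 2*W))/(W + o) = (-15 + o + 2*W)/(W + o))
z(3*(-5 - 2), 8 - 1*(-21)) - 1*(-3605) = (-15 + (8 - 1*(-21)) + 2*(3*(-5 - 2)))/(3*(-5 - 2) + (8 - 1*(-21))) - 1*(-3605) = (-15 + (8 + 21) + 2*(3*(-7)))/(3*(-7) + (8 + 21)) + 3605 = (-15 + 29 + 2*(-21))/(-21 + 29) + 3605 = (-15 + 29 - 42)/8 + 3605 = (⅛)*(-28) + 3605 = -7/2 + 3605 = 7203/2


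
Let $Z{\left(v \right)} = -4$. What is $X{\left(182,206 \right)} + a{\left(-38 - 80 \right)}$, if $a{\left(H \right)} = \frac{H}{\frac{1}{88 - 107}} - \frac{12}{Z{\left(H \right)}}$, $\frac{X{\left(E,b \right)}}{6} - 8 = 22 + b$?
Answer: $3661$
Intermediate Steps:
$X{\left(E,b \right)} = 180 + 6 b$ ($X{\left(E,b \right)} = 48 + 6 \left(22 + b\right) = 48 + \left(132 + 6 b\right) = 180 + 6 b$)
$a{\left(H \right)} = 3 - 19 H$ ($a{\left(H \right)} = \frac{H}{\frac{1}{88 - 107}} - \frac{12}{-4} = \frac{H}{\frac{1}{-19}} - -3 = \frac{H}{- \frac{1}{19}} + 3 = H \left(-19\right) + 3 = - 19 H + 3 = 3 - 19 H$)
$X{\left(182,206 \right)} + a{\left(-38 - 80 \right)} = \left(180 + 6 \cdot 206\right) - \left(-3 + 19 \left(-38 - 80\right)\right) = \left(180 + 1236\right) - \left(-3 + 19 \left(-38 - 80\right)\right) = 1416 + \left(3 - -2242\right) = 1416 + \left(3 + 2242\right) = 1416 + 2245 = 3661$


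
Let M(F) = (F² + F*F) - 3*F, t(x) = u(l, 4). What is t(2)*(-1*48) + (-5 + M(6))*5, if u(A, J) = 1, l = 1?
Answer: 197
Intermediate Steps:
t(x) = 1
M(F) = -3*F + 2*F² (M(F) = (F² + F²) - 3*F = 2*F² - 3*F = -3*F + 2*F²)
t(2)*(-1*48) + (-5 + M(6))*5 = 1*(-1*48) + (-5 + 6*(-3 + 2*6))*5 = 1*(-48) + (-5 + 6*(-3 + 12))*5 = -48 + (-5 + 6*9)*5 = -48 + (-5 + 54)*5 = -48 + 49*5 = -48 + 245 = 197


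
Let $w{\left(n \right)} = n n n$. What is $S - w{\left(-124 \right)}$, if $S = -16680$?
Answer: $1889944$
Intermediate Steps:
$w{\left(n \right)} = n^{3}$ ($w{\left(n \right)} = n^{2} n = n^{3}$)
$S - w{\left(-124 \right)} = -16680 - \left(-124\right)^{3} = -16680 - -1906624 = -16680 + 1906624 = 1889944$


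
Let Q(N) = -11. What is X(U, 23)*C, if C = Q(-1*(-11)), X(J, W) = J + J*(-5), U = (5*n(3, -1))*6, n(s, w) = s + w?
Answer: 2640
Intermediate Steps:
U = 60 (U = (5*(3 - 1))*6 = (5*2)*6 = 10*6 = 60)
X(J, W) = -4*J (X(J, W) = J - 5*J = -4*J)
C = -11
X(U, 23)*C = -4*60*(-11) = -240*(-11) = 2640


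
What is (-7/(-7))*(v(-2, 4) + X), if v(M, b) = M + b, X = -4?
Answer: -2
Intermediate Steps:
(-7/(-7))*(v(-2, 4) + X) = (-7/(-7))*((-2 + 4) - 4) = (-7*(-1/7))*(2 - 4) = 1*(-2) = -2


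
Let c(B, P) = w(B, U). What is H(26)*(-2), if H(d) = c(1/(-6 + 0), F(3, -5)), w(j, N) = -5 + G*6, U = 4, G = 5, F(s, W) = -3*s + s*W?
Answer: -50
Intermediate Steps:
F(s, W) = -3*s + W*s
w(j, N) = 25 (w(j, N) = -5 + 5*6 = -5 + 30 = 25)
c(B, P) = 25
H(d) = 25
H(26)*(-2) = 25*(-2) = -50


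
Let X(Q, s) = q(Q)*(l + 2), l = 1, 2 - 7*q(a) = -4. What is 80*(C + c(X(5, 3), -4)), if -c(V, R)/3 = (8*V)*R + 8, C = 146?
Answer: 206560/7 ≈ 29509.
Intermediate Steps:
q(a) = 6/7 (q(a) = 2/7 - ⅐*(-4) = 2/7 + 4/7 = 6/7)
X(Q, s) = 18/7 (X(Q, s) = 6*(1 + 2)/7 = (6/7)*3 = 18/7)
c(V, R) = -24 - 24*R*V (c(V, R) = -3*((8*V)*R + 8) = -3*(8*R*V + 8) = -3*(8 + 8*R*V) = -24 - 24*R*V)
80*(C + c(X(5, 3), -4)) = 80*(146 + (-24 - 24*(-4)*18/7)) = 80*(146 + (-24 + 1728/7)) = 80*(146 + 1560/7) = 80*(2582/7) = 206560/7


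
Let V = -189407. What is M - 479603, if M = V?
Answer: -669010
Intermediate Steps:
M = -189407
M - 479603 = -189407 - 479603 = -669010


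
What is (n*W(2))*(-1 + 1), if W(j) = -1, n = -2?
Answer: 0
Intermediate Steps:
(n*W(2))*(-1 + 1) = (-2*(-1))*(-1 + 1) = 2*0 = 0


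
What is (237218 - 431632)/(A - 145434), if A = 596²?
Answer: -97207/104891 ≈ -0.92674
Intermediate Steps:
A = 355216
(237218 - 431632)/(A - 145434) = (237218 - 431632)/(355216 - 145434) = -194414/209782 = -194414*1/209782 = -97207/104891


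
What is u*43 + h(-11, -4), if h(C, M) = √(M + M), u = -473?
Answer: -20339 + 2*I*√2 ≈ -20339.0 + 2.8284*I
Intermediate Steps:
h(C, M) = √2*√M (h(C, M) = √(2*M) = √2*√M)
u*43 + h(-11, -4) = -473*43 + √2*√(-4) = -20339 + √2*(2*I) = -20339 + 2*I*√2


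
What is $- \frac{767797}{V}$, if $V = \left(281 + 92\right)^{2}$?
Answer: $- \frac{767797}{139129} \approx -5.5186$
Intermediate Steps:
$V = 139129$ ($V = 373^{2} = 139129$)
$- \frac{767797}{V} = - \frac{767797}{139129}$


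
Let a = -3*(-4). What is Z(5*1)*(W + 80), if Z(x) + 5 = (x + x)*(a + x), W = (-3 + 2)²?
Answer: 13365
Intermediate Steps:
W = 1 (W = (-1)² = 1)
a = 12
Z(x) = -5 + 2*x*(12 + x) (Z(x) = -5 + (x + x)*(12 + x) = -5 + (2*x)*(12 + x) = -5 + 2*x*(12 + x))
Z(5*1)*(W + 80) = (-5 + 2*(5*1)² + 24*(5*1))*(1 + 80) = (-5 + 2*5² + 24*5)*81 = (-5 + 2*25 + 120)*81 = (-5 + 50 + 120)*81 = 165*81 = 13365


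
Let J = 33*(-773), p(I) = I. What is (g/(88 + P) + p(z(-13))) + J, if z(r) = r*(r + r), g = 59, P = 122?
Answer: -5285851/210 ≈ -25171.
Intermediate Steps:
z(r) = 2*r² (z(r) = r*(2*r) = 2*r²)
J = -25509
(g/(88 + P) + p(z(-13))) + J = (59/(88 + 122) + 2*(-13)²) - 25509 = (59/210 + 2*169) - 25509 = ((1/210)*59 + 338) - 25509 = (59/210 + 338) - 25509 = 71039/210 - 25509 = -5285851/210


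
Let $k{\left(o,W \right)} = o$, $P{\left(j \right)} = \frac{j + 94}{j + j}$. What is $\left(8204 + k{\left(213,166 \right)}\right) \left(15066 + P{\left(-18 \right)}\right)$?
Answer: $\frac{1141134775}{9} \approx 1.2679 \cdot 10^{8}$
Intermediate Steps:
$P{\left(j \right)} = \frac{94 + j}{2 j}$
$\left(8204 + k{\left(213,166 \right)}\right) \left(15066 + P{\left(-18 \right)}\right) = \left(8204 + 213\right) \left(15066 + \frac{94 - 18}{2 \left(-18\right)}\right) = 8417 \left(15066 + \frac{1}{2} \left(- \frac{1}{18}\right) 76\right) = 8417 \left(15066 - \frac{19}{9}\right) = 8417 \cdot \frac{135575}{9} = \frac{1141134775}{9}$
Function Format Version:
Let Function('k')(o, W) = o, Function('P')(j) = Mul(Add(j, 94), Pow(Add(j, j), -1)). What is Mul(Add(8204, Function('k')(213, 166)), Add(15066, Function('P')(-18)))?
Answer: Rational(1141134775, 9) ≈ 1.2679e+8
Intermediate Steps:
Function('P')(j) = Mul(Rational(1, 2), Pow(j, -1), Add(94, j)) (Function('P')(j) = Mul(Add(94, j), Pow(Mul(2, j), -1)) = Mul(Add(94, j), Mul(Rational(1, 2), Pow(j, -1))) = Mul(Rational(1, 2), Pow(j, -1), Add(94, j)))
Mul(Add(8204, Function('k')(213, 166)), Add(15066, Function('P')(-18))) = Mul(Add(8204, 213), Add(15066, Mul(Rational(1, 2), Pow(-18, -1), Add(94, -18)))) = Mul(8417, Add(15066, Mul(Rational(1, 2), Rational(-1, 18), 76))) = Mul(8417, Add(15066, Rational(-19, 9))) = Mul(8417, Rational(135575, 9)) = Rational(1141134775, 9)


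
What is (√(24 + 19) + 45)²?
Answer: (45 + √43)² ≈ 2658.2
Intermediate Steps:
(√(24 + 19) + 45)² = (√43 + 45)² = (45 + √43)²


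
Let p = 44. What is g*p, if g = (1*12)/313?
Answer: 528/313 ≈ 1.6869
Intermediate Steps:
g = 12/313 (g = 12*(1/313) = 12/313 ≈ 0.038339)
g*p = (12/313)*44 = 528/313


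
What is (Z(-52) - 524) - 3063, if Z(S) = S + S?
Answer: -3691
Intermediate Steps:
Z(S) = 2*S
(Z(-52) - 524) - 3063 = (2*(-52) - 524) - 3063 = (-104 - 524) - 3063 = -628 - 3063 = -3691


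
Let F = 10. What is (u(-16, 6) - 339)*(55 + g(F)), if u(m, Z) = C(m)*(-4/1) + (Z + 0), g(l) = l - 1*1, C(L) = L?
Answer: -17216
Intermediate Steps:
g(l) = -1 + l (g(l) = l - 1 = -1 + l)
u(m, Z) = Z - 4*m (u(m, Z) = m*(-4/1) + (Z + 0) = m*(-4*1) + Z = m*(-4) + Z = -4*m + Z = Z - 4*m)
(u(-16, 6) - 339)*(55 + g(F)) = ((6 - 4*(-16)) - 339)*(55 + (-1 + 10)) = ((6 + 64) - 339)*(55 + 9) = (70 - 339)*64 = -269*64 = -17216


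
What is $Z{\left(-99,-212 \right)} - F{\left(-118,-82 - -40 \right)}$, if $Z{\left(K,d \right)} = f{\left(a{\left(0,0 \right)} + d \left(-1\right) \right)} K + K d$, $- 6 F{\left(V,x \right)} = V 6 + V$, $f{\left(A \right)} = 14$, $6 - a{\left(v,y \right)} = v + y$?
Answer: $\frac{58393}{3} \approx 19464.0$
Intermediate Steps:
$a{\left(v,y \right)} = 6 - v - y$ ($a{\left(v,y \right)} = 6 - \left(v + y\right) = 6 - v - y$)
$F{\left(V,x \right)} = - \frac{7 V}{6}$ ($F{\left(V,x \right)} = - \frac{V 6 + V}{6} = - \frac{6 V + V}{6} = - \frac{7 V}{6}$)
$Z{\left(K,d \right)} = 14 K + K d$
$Z{\left(-99,-212 \right)} - F{\left(-118,-82 - -40 \right)} = - 99 \left(14 - 212\right) - \left(- \frac{7}{6}\right) \left(-118\right) = \left(-99\right) \left(-198\right) - \frac{413}{3} = 19602 - \frac{413}{3} = \frac{58393}{3}$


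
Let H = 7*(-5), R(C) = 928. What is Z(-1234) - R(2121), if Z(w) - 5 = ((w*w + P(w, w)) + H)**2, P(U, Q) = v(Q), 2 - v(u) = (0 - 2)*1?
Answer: 2318691424702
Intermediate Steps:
v(u) = 4 (v(u) = 2 - (0 - 2) = 2 - (-2) = 2 - 1*(-2) = 2 + 2 = 4)
H = -35
P(U, Q) = 4
Z(w) = 5 + (-31 + w**2)**2 (Z(w) = 5 + ((w*w + 4) - 35)**2 = 5 + ((w**2 + 4) - 35)**2 = 5 + ((4 + w**2) - 35)**2 = 5 + (-31 + w**2)**2)
Z(-1234) - R(2121) = (5 + (-31 + (-1234)**2)**2) - 1*928 = (5 + (-31 + 1522756)**2) - 928 = (5 + 1522725**2) - 928 = (5 + 2318691425625) - 928 = 2318691425630 - 928 = 2318691424702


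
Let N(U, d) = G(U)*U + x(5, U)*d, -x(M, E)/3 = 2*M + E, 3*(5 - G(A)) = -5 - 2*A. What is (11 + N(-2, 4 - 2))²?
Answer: 20449/9 ≈ 2272.1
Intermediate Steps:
G(A) = 20/3 + 2*A/3 (G(A) = 5 - (-5 - 2*A)/3 = 5 + (5/3 + 2*A/3) = 20/3 + 2*A/3)
x(M, E) = -6*M - 3*E (x(M, E) = -3*(2*M + E) = -3*(E + 2*M) = -6*M - 3*E)
N(U, d) = U*(20/3 + 2*U/3) + d*(-30 - 3*U) (N(U, d) = (20/3 + 2*U/3)*U + (-6*5 - 3*U)*d = U*(20/3 + 2*U/3) + (-30 - 3*U)*d = U*(20/3 + 2*U/3) + d*(-30 - 3*U))
(11 + N(-2, 4 - 2))² = (11 + (10 - 2)*(-9*(4 - 2) + 2*(-2))/3)² = (11 + (⅓)*8*(-9*2 - 4))² = (11 + (⅓)*8*(-18 - 4))² = (11 + (⅓)*8*(-22))² = (11 - 176/3)² = (-143/3)² = 20449/9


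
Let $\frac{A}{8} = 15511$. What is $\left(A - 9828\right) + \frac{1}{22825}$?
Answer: $\frac{2607984501}{22825} \approx 1.1426 \cdot 10^{5}$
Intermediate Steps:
$A = 124088$ ($A = 8 \cdot 15511 = 124088$)
$\left(A - 9828\right) + \frac{1}{22825} = \left(124088 - 9828\right) + \frac{1}{22825} = 114260 + \frac{1}{22825} = \frac{2607984501}{22825}$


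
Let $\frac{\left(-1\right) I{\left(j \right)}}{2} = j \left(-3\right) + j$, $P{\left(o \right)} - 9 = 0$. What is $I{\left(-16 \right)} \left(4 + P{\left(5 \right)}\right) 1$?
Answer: $-832$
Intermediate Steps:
$P{\left(o \right)} = 9$ ($P{\left(o \right)} = 9 + 0 = 9$)
$I{\left(j \right)} = 4 j$ ($I{\left(j \right)} = - 2 \left(j \left(-3\right) + j\right) = - 2 \left(- 3 j + j\right) = - 2 \left(- 2 j\right) = 4 j$)
$I{\left(-16 \right)} \left(4 + P{\left(5 \right)}\right) 1 = 4 \left(-16\right) \left(4 + 9\right) 1 = - 64 \cdot 13 \cdot 1 = \left(-64\right) 13 = -832$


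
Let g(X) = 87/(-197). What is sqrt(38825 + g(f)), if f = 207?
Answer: sqrt(1506742286)/197 ≈ 197.04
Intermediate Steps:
g(X) = -87/197 (g(X) = 87*(-1/197) = -87/197)
sqrt(38825 + g(f)) = sqrt(38825 - 87/197) = sqrt(7648438/197) = sqrt(1506742286)/197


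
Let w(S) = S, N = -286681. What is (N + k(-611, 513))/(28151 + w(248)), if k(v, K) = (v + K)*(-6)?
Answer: -286093/28399 ≈ -10.074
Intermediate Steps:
k(v, K) = -6*K - 6*v (k(v, K) = (K + v)*(-6) = -6*K - 6*v)
(N + k(-611, 513))/(28151 + w(248)) = (-286681 + (-6*513 - 6*(-611)))/(28151 + 248) = (-286681 + (-3078 + 3666))/28399 = (-286681 + 588)*(1/28399) = -286093*1/28399 = -286093/28399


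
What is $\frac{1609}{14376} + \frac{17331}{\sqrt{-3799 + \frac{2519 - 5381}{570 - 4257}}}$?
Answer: $\frac{1609}{14376} - \frac{17331 i \sqrt{5736992893}}{4668017} \approx 0.11192 - 281.21 i$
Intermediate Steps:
$\frac{1609}{14376} + \frac{17331}{\sqrt{-3799 + \frac{2519 - 5381}{570 - 4257}}} = 1609 \cdot \frac{1}{14376} + \frac{17331}{\sqrt{-3799 - \frac{2862}{-3687}}} = \frac{1609}{14376} + \frac{17331}{\sqrt{-3799 - - \frac{954}{1229}}} = \frac{1609}{14376} + \frac{17331}{\sqrt{-3799 + \frac{954}{1229}}} = \frac{1609}{14376} + \frac{17331}{\sqrt{- \frac{4668017}{1229}}} = \frac{1609}{14376} + \frac{17331}{\frac{1}{1229} i \sqrt{5736992893}} = \frac{1609}{14376} + 17331 \left(- \frac{i \sqrt{5736992893}}{4668017}\right) = \frac{1609}{14376} - \frac{17331 i \sqrt{5736992893}}{4668017}$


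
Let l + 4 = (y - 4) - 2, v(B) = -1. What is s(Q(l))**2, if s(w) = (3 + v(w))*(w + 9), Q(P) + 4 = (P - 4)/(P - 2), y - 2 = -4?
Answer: 7396/49 ≈ 150.94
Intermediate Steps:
y = -2 (y = 2 - 4 = -2)
l = -12 (l = -4 + ((-2 - 4) - 2) = -4 + (-6 - 2) = -4 - 8 = -12)
Q(P) = -4 + (-4 + P)/(-2 + P) (Q(P) = -4 + (P - 4)/(P - 2) = -4 + (-4 + P)/(-2 + P))
s(w) = 18 + 2*w (s(w) = (3 - 1)*(w + 9) = 2*(9 + w) = 18 + 2*w)
s(Q(l))**2 = (18 + 2*((4 - 3*(-12))/(-2 - 12)))**2 = (18 + 2*((4 + 36)/(-14)))**2 = (18 + 2*(-1/14*40))**2 = (18 + 2*(-20/7))**2 = (18 - 40/7)**2 = (86/7)**2 = 7396/49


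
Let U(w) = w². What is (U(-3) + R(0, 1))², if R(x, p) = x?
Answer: 81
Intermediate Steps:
(U(-3) + R(0, 1))² = ((-3)² + 0)² = (9 + 0)² = 9² = 81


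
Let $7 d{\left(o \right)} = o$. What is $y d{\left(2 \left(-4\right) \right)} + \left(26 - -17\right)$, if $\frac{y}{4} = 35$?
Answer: $-117$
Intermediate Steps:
$d{\left(o \right)} = \frac{o}{7}$
$y = 140$ ($y = 4 \cdot 35 = 140$)
$y d{\left(2 \left(-4\right) \right)} + \left(26 - -17\right) = 140 \frac{2 \left(-4\right)}{7} + \left(26 - -17\right) = 140 \cdot \frac{1}{7} \left(-8\right) + \left(26 + 17\right) = 140 \left(- \frac{8}{7}\right) + 43 = -160 + 43 = -117$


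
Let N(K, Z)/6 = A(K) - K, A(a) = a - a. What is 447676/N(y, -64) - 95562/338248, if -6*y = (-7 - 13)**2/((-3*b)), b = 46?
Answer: -653023713507/4228100 ≈ -1.5445e+5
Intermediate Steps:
A(a) = 0
y = 100/207 (y = -(-7 - 13)**2/(6*((-3*46))) = -(-20)**2/(6*(-138)) = -200*(-1)/(3*138) = -1/6*(-200/69) = 100/207 ≈ 0.48309)
N(K, Z) = -6*K (N(K, Z) = 6*(0 - K) = 6*(-K) = -6*K)
447676/N(y, -64) - 95562/338248 = 447676/((-6*100/207)) - 95562/338248 = 447676/(-200/69) - 95562*1/338248 = 447676*(-69/200) - 47781/169124 = -7722411/50 - 47781/169124 = -653023713507/4228100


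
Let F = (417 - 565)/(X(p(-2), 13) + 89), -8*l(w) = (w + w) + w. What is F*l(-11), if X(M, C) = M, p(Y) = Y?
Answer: -407/58 ≈ -7.0172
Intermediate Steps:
l(w) = -3*w/8 (l(w) = -((w + w) + w)/8 = -(2*w + w)/8 = -3*w/8)
F = -148/87 (F = (417 - 565)/(-2 + 89) = -148/87 ≈ -1.7011)
F*l(-11) = -(-37)*(-11)/58 = -148/87*33/8 = -407/58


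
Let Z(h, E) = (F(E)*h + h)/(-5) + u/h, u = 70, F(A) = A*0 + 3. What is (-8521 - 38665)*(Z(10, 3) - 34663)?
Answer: 1635655504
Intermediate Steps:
F(A) = 3 (F(A) = 0 + 3 = 3)
Z(h, E) = 70/h - 4*h/5 (Z(h, E) = (3*h + h)/(-5) + 70/h = (4*h)*(-⅕) + 70/h = -4*h/5 + 70/h = 70/h - 4*h/5)
(-8521 - 38665)*(Z(10, 3) - 34663) = (-8521 - 38665)*((70/10 - ⅘*10) - 34663) = -47186*((70*(⅒) - 8) - 34663) = -47186*((7 - 8) - 34663) = -47186*(-1 - 34663) = -47186*(-34664) = 1635655504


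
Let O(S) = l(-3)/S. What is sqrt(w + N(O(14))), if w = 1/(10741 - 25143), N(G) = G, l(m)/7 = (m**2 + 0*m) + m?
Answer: sqrt(622238410)/14402 ≈ 1.7320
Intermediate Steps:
l(m) = 7*m + 7*m**2 (l(m) = 7*((m**2 + 0*m) + m) = 7*((m**2 + 0) + m) = 7*(m**2 + m) = 7*(m + m**2) = 7*m + 7*m**2)
O(S) = 42/S (O(S) = (7*(-3)*(1 - 3))/S = (7*(-3)*(-2))/S = 42/S)
w = -1/14402 (w = 1/(-14402) = -1/14402 ≈ -6.9435e-5)
sqrt(w + N(O(14))) = sqrt(-1/14402 + 42/14) = sqrt(-1/14402 + 42*(1/14)) = sqrt(-1/14402 + 3) = sqrt(43205/14402) = sqrt(622238410)/14402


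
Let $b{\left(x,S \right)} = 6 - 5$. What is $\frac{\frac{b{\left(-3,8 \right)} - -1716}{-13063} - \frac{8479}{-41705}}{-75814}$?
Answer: $- \frac{19576846}{20651446075405} \approx -9.4796 \cdot 10^{-7}$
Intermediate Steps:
$b{\left(x,S \right)} = 1$ ($b{\left(x,S \right)} = 6 - 5 = 1$)
$\frac{\frac{b{\left(-3,8 \right)} - -1716}{-13063} - \frac{8479}{-41705}}{-75814} = \frac{\frac{1 - -1716}{-13063} - \frac{8479}{-41705}}{-75814} = \left(\left(1 + 1716\right) \left(- \frac{1}{13063}\right) - - \frac{8479}{41705}\right) \left(- \frac{1}{75814}\right) = \left(1717 \left(- \frac{1}{13063}\right) + \frac{8479}{41705}\right) \left(- \frac{1}{75814}\right) = \left(- \frac{1717}{13063} + \frac{8479}{41705}\right) \left(- \frac{1}{75814}\right) = \frac{39153692}{544792415} \left(- \frac{1}{75814}\right) = - \frac{19576846}{20651446075405}$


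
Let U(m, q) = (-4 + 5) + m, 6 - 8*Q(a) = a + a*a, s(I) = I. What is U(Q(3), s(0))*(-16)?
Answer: -4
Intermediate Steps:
Q(a) = 3/4 - a/8 - a**2/8 (Q(a) = 3/4 - (a + a*a)/8 = 3/4 - (a + a**2)/8 = 3/4 + (-a/8 - a**2/8) = 3/4 - a/8 - a**2/8)
U(m, q) = 1 + m
U(Q(3), s(0))*(-16) = (1 + (3/4 - 1/8*3 - 1/8*3**2))*(-16) = (1 + (3/4 - 3/8 - 1/8*9))*(-16) = (1 + (3/4 - 3/8 - 9/8))*(-16) = (1 - 3/4)*(-16) = (1/4)*(-16) = -4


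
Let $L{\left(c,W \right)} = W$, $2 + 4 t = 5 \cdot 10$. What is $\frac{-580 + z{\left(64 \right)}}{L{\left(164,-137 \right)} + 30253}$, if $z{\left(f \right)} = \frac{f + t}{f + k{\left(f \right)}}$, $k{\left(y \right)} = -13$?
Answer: $- \frac{7376}{383979} \approx -0.019209$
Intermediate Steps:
$t = 12$ ($t = - \frac{1}{2} + \frac{5 \cdot 10}{4} = - \frac{1}{2} + \frac{1}{4} \cdot 50 = - \frac{1}{2} + \frac{25}{2} = 12$)
$z{\left(f \right)} = \frac{12 + f}{-13 + f}$ ($z{\left(f \right)} = \frac{f + 12}{f - 13} = \frac{12 + f}{-13 + f}$)
$\frac{-580 + z{\left(64 \right)}}{L{\left(164,-137 \right)} + 30253} = \frac{-580 + \frac{12 + 64}{-13 + 64}}{-137 + 30253} = \frac{-580 + \frac{1}{51} \cdot 76}{30116} = \left(-580 + \frac{1}{51} \cdot 76\right) \frac{1}{30116} = \left(-580 + \frac{76}{51}\right) \frac{1}{30116} = \left(- \frac{29504}{51}\right) \frac{1}{30116} = - \frac{7376}{383979}$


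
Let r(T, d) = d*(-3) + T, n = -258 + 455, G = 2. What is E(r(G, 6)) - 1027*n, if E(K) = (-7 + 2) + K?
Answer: -202340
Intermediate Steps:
n = 197
r(T, d) = T - 3*d (r(T, d) = -3*d + T = T - 3*d)
E(K) = -5 + K
E(r(G, 6)) - 1027*n = (-5 + (2 - 3*6)) - 1027*197 = (-5 + (2 - 18)) - 202319 = (-5 - 16) - 202319 = -21 - 202319 = -202340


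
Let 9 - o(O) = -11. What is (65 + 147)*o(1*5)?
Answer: 4240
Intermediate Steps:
o(O) = 20 (o(O) = 9 - 1*(-11) = 9 + 11 = 20)
(65 + 147)*o(1*5) = (65 + 147)*20 = 212*20 = 4240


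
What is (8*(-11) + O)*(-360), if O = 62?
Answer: 9360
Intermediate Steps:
(8*(-11) + O)*(-360) = (8*(-11) + 62)*(-360) = (-88 + 62)*(-360) = -26*(-360) = 9360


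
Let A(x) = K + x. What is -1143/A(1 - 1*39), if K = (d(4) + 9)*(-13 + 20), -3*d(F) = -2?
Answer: -3429/89 ≈ -38.528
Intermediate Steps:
d(F) = ⅔ (d(F) = -⅓*(-2) = ⅔)
K = 203/3 (K = (⅔ + 9)*(-13 + 20) = (29/3)*7 = 203/3 ≈ 67.667)
A(x) = 203/3 + x
-1143/A(1 - 1*39) = -1143/(203/3 + (1 - 1*39)) = -1143/(203/3 + (1 - 39)) = -1143/(203/3 - 38) = -1143/89/3 = -1143*3/89 = -3429/89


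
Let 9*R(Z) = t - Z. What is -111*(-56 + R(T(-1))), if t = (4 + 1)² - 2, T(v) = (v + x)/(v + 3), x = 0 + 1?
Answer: 17797/3 ≈ 5932.3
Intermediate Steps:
x = 1
T(v) = (1 + v)/(3 + v) (T(v) = (v + 1)/(v + 3) = (1 + v)/(3 + v))
t = 23 (t = 5² - 2 = 25 - 2 = 23)
R(Z) = 23/9 - Z/9 (R(Z) = (23 - Z)/9 = 23/9 - Z/9)
-111*(-56 + R(T(-1))) = -111*(-56 + (23/9 - (1 - 1)/(9*(3 - 1)))) = -111*(-56 + (23/9 - 0/(9*2))) = -111*(-56 + (23/9 - 0/18)) = -111*(-56 + (23/9 - ⅑*0)) = -111*(-56 + (23/9 + 0)) = -111*(-56 + 23/9) = -111*(-481/9) = 17797/3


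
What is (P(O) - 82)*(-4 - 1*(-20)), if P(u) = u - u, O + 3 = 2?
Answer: -1312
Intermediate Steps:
O = -1 (O = -3 + 2 = -1)
P(u) = 0
(P(O) - 82)*(-4 - 1*(-20)) = (0 - 82)*(-4 - 1*(-20)) = -82*(-4 + 20) = -82*16 = -1312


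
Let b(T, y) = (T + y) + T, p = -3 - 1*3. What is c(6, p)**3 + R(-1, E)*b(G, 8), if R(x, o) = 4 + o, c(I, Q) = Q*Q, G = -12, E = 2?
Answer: 46560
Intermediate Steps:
p = -6 (p = -3 - 3 = -6)
c(I, Q) = Q**2
b(T, y) = y + 2*T
c(6, p)**3 + R(-1, E)*b(G, 8) = ((-6)**2)**3 + (4 + 2)*(8 + 2*(-12)) = 36**3 + 6*(8 - 24) = 46656 + 6*(-16) = 46656 - 96 = 46560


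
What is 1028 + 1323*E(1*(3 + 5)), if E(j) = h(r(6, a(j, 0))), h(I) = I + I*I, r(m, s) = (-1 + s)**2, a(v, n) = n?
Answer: 3674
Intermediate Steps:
h(I) = I + I**2
E(j) = 2 (E(j) = (-1 + 0)**2*(1 + (-1 + 0)**2) = (-1)**2*(1 + (-1)**2) = 1*(1 + 1) = 1*2 = 2)
1028 + 1323*E(1*(3 + 5)) = 1028 + 1323*2 = 1028 + 2646 = 3674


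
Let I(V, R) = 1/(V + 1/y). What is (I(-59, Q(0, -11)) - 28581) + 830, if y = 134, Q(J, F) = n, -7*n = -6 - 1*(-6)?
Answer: -219371789/7905 ≈ -27751.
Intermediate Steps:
n = 0 (n = -(-6 - 1*(-6))/7 = -(-6 + 6)/7 = -1/7*0 = 0)
Q(J, F) = 0
I(V, R) = 1/(1/134 + V) (I(V, R) = 1/(V + 1/134) = 1/(1/134 + V))
(I(-59, Q(0, -11)) - 28581) + 830 = (134/(1 + 134*(-59)) - 28581) + 830 = (134/(1 - 7906) - 28581) + 830 = (134/(-7905) - 28581) + 830 = (134*(-1/7905) - 28581) + 830 = (-134/7905 - 28581) + 830 = -225932939/7905 + 830 = -219371789/7905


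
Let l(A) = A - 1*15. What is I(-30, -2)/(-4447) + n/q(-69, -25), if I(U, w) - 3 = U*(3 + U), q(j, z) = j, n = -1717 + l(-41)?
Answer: 2609478/102281 ≈ 25.513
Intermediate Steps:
l(A) = -15 + A (l(A) = A - 15 = -15 + A)
n = -1773 (n = -1717 + (-15 - 41) = -1717 - 56 = -1773)
I(U, w) = 3 + U*(3 + U)
I(-30, -2)/(-4447) + n/q(-69, -25) = (3 + (-30)² + 3*(-30))/(-4447) - 1773/(-69) = (3 + 900 - 90)*(-1/4447) - 1773*(-1/69) = 813*(-1/4447) + 591/23 = -813/4447 + 591/23 = 2609478/102281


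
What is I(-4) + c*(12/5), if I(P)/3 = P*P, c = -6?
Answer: 168/5 ≈ 33.600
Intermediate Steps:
I(P) = 3*P² (I(P) = 3*(P*P) = 3*P²)
I(-4) + c*(12/5) = 3*(-4)² - 72/5 = 3*16 - 72/5 = 48 - 6*12/5 = 48 - 72/5 = 168/5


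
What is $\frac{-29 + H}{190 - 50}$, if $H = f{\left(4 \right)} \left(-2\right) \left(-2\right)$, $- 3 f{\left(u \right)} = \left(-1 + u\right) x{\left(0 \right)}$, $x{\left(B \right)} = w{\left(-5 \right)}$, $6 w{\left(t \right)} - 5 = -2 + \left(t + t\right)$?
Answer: $- \frac{73}{420} \approx -0.17381$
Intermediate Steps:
$w{\left(t \right)} = \frac{1}{2} + \frac{t}{3}$ ($w{\left(t \right)} = \frac{5}{6} + \frac{-2 + \left(t + t\right)}{6} = \frac{5}{6} + \frac{-2 + 2 t}{6} = \frac{5}{6} + \left(- \frac{1}{3} + \frac{t}{3}\right) = \frac{1}{2} + \frac{t}{3}$)
$x{\left(B \right)} = - \frac{7}{6}$ ($x{\left(B \right)} = \frac{1}{2} + \frac{1}{3} \left(-5\right) = \frac{1}{2} - \frac{5}{3} = - \frac{7}{6}$)
$f{\left(u \right)} = - \frac{7}{18} + \frac{7 u}{18}$ ($f{\left(u \right)} = - \frac{\left(-1 + u\right) \left(- \frac{7}{6}\right)}{3} = - \frac{\frac{7}{6} - \frac{7 u}{6}}{3} = - \frac{7}{18} + \frac{7 u}{18}$)
$H = \frac{14}{3}$ ($H = \left(- \frac{7}{18} + \frac{7}{18} \cdot 4\right) \left(-2\right) \left(-2\right) = \left(- \frac{7}{18} + \frac{14}{9}\right) \left(-2\right) \left(-2\right) = \frac{7}{6} \left(-2\right) \left(-2\right) = \left(- \frac{7}{3}\right) \left(-2\right) = \frac{14}{3} \approx 4.6667$)
$\frac{-29 + H}{190 - 50} = \frac{-29 + \frac{14}{3}}{190 - 50} = - \frac{73}{3 \cdot 140} = \left(- \frac{73}{3}\right) \frac{1}{140} = - \frac{73}{420}$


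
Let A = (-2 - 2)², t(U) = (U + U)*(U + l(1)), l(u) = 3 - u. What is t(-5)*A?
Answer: 480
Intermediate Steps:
t(U) = 2*U*(2 + U) (t(U) = (U + U)*(U + (3 - 1*1)) = (2*U)*(U + (3 - 1)) = (2*U)*(U + 2) = (2*U)*(2 + U) = 2*U*(2 + U))
A = 16 (A = (-4)² = 16)
t(-5)*A = (2*(-5)*(2 - 5))*16 = (2*(-5)*(-3))*16 = 30*16 = 480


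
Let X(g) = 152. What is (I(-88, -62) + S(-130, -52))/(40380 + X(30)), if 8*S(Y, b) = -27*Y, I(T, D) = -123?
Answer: 1263/162128 ≈ 0.0077901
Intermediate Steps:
S(Y, b) = -27*Y/8 (S(Y, b) = (-27*Y)/8 = -27*Y/8)
(I(-88, -62) + S(-130, -52))/(40380 + X(30)) = (-123 - 27/8*(-130))/(40380 + 152) = (-123 + 1755/4)/40532 = (1263/4)*(1/40532) = 1263/162128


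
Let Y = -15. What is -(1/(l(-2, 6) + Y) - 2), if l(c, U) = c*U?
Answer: 55/27 ≈ 2.0370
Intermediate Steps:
l(c, U) = U*c
-(1/(l(-2, 6) + Y) - 2) = -(1/(6*(-2) - 15) - 2) = -(1/(-12 - 15) - 2) = -(1/(-27) - 2) = -(-1/27 - 2) = -1*(-55/27) = 55/27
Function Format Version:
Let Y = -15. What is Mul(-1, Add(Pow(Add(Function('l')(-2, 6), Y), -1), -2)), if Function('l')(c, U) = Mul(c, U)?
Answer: Rational(55, 27) ≈ 2.0370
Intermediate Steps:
Function('l')(c, U) = Mul(U, c)
Mul(-1, Add(Pow(Add(Function('l')(-2, 6), Y), -1), -2)) = Mul(-1, Add(Pow(Add(Mul(6, -2), -15), -1), -2)) = Mul(-1, Add(Pow(Add(-12, -15), -1), -2)) = Mul(-1, Add(Pow(-27, -1), -2)) = Mul(-1, Add(Rational(-1, 27), -2)) = Mul(-1, Rational(-55, 27)) = Rational(55, 27)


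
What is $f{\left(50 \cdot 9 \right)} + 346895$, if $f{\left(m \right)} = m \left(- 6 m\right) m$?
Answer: $-546403105$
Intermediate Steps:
$f{\left(m \right)} = - 6 m^{3}$ ($f{\left(m \right)} = - 6 m^{2} m = - 6 m^{3}$)
$f{\left(50 \cdot 9 \right)} + 346895 = - 6 \left(50 \cdot 9\right)^{3} + 346895 = - 6 \cdot 450^{3} + 346895 = \left(-6\right) 91125000 + 346895 = -546750000 + 346895 = -546403105$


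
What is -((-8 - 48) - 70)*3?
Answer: 378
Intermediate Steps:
-((-8 - 48) - 70)*3 = -(-56 - 70)*3 = -(-126)*3 = -1*(-378) = 378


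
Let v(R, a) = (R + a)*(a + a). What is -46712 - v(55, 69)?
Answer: -63824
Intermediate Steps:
v(R, a) = 2*a*(R + a) (v(R, a) = (R + a)*(2*a) = 2*a*(R + a))
-46712 - v(55, 69) = -46712 - 2*69*(55 + 69) = -46712 - 2*69*124 = -46712 - 1*17112 = -46712 - 17112 = -63824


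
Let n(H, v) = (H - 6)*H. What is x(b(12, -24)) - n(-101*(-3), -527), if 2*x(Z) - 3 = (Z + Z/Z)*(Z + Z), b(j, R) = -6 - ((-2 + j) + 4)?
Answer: -179219/2 ≈ -89610.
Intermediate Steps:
b(j, R) = -8 - j (b(j, R) = -6 - (2 + j) = -6 + (-2 - j) = -8 - j)
x(Z) = 3/2 + Z*(1 + Z) (x(Z) = 3/2 + ((Z + Z/Z)*(Z + Z))/2 = 3/2 + ((Z + 1)*(2*Z))/2 = 3/2 + ((1 + Z)*(2*Z))/2 = 3/2 + (2*Z*(1 + Z))/2 = 3/2 + Z*(1 + Z))
n(H, v) = H*(-6 + H) (n(H, v) = (-6 + H)*H = H*(-6 + H))
x(b(12, -24)) - n(-101*(-3), -527) = (3/2 + (-8 - 1*12) + (-8 - 1*12)²) - (-101*(-3))*(-6 - 101*(-3)) = (3/2 + (-8 - 12) + (-8 - 12)²) - 303*(-6 + 303) = (3/2 - 20 + (-20)²) - 303*297 = (3/2 - 20 + 400) - 1*89991 = 763/2 - 89991 = -179219/2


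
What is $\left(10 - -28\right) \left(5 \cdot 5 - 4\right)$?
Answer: $798$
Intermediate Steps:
$\left(10 - -28\right) \left(5 \cdot 5 - 4\right) = \left(10 + 28\right) \left(25 - 4\right) = 38 \cdot 21 = 798$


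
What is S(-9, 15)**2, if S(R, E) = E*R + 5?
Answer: 16900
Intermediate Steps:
S(R, E) = 5 + E*R
S(-9, 15)**2 = (5 + 15*(-9))**2 = (5 - 135)**2 = (-130)**2 = 16900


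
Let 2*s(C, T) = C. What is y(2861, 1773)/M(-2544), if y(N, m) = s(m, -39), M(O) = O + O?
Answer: -591/3392 ≈ -0.17423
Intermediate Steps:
M(O) = 2*O
s(C, T) = C/2
y(N, m) = m/2
y(2861, 1773)/M(-2544) = ((1/2)*1773)/((2*(-2544))) = (1773/2)/(-5088) = (1773/2)*(-1/5088) = -591/3392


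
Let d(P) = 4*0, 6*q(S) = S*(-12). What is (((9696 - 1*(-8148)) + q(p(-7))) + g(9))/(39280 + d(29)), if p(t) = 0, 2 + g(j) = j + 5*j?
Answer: 2237/4910 ≈ 0.45560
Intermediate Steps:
g(j) = -2 + 6*j (g(j) = -2 + (j + 5*j) = -2 + 6*j)
q(S) = -2*S (q(S) = (S*(-12))/6 = (-12*S)/6 = -2*S)
d(P) = 0
(((9696 - 1*(-8148)) + q(p(-7))) + g(9))/(39280 + d(29)) = (((9696 - 1*(-8148)) - 2*0) + (-2 + 6*9))/(39280 + 0) = (((9696 + 8148) + 0) + (-2 + 54))/39280 = ((17844 + 0) + 52)*(1/39280) = (17844 + 52)*(1/39280) = 17896*(1/39280) = 2237/4910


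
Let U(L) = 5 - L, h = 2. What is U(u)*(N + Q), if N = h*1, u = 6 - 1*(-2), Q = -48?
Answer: 138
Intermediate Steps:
u = 8 (u = 6 + 2 = 8)
N = 2 (N = 2*1 = 2)
U(u)*(N + Q) = (5 - 1*8)*(2 - 48) = (5 - 8)*(-46) = -3*(-46) = 138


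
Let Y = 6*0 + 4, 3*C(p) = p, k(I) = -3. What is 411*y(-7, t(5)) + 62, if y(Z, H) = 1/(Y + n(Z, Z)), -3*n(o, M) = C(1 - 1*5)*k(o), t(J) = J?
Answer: 1729/8 ≈ 216.13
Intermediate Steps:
C(p) = p/3
Y = 4 (Y = 0 + 4 = 4)
n(o, M) = -4/3 (n(o, M) = -(1 - 1*5)/3*(-3)/3 = -(1 - 5)/3*(-3)/3 = -(1/3)*(-4)*(-3)/3 = -(-4)*(-3)/9 = -1/3*4 = -4/3)
y(Z, H) = 3/8 (y(Z, H) = 1/(4 - 4/3) = 1/(8/3) = 3/8)
411*y(-7, t(5)) + 62 = 411*(3/8) + 62 = 1233/8 + 62 = 1729/8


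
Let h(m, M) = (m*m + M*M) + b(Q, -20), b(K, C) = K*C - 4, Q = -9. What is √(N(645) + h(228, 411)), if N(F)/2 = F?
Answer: √222371 ≈ 471.56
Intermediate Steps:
N(F) = 2*F
b(K, C) = -4 + C*K (b(K, C) = C*K - 4 = -4 + C*K)
h(m, M) = 176 + M² + m² (h(m, M) = (m*m + M*M) + (-4 - 20*(-9)) = (m² + M²) + (-4 + 180) = (M² + m²) + 176 = 176 + M² + m²)
√(N(645) + h(228, 411)) = √(2*645 + (176 + 411² + 228²)) = √(1290 + (176 + 168921 + 51984)) = √(1290 + 221081) = √222371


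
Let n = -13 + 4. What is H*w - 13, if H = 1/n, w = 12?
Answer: -43/3 ≈ -14.333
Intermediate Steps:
n = -9
H = -1/9 (H = 1/(-9) = -1/9 ≈ -0.11111)
H*w - 13 = -1/9*12 - 13 = -4/3 - 13 = -43/3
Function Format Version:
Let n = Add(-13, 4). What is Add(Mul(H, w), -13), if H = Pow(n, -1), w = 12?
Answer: Rational(-43, 3) ≈ -14.333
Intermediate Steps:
n = -9
H = Rational(-1, 9) (H = Pow(-9, -1) = Rational(-1, 9) ≈ -0.11111)
Add(Mul(H, w), -13) = Add(Mul(Rational(-1, 9), 12), -13) = Add(Rational(-4, 3), -13) = Rational(-43, 3)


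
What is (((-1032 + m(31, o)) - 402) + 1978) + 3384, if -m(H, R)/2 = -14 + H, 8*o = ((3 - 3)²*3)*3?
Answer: 3894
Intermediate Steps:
o = 0 (o = (((3 - 3)²*3)*3)/8 = ((0²*3)*3)/8 = ((0*3)*3)/8 = (0*3)/8 = (⅛)*0 = 0)
m(H, R) = 28 - 2*H (m(H, R) = -2*(-14 + H) = 28 - 2*H)
(((-1032 + m(31, o)) - 402) + 1978) + 3384 = (((-1032 + (28 - 2*31)) - 402) + 1978) + 3384 = (((-1032 + (28 - 62)) - 402) + 1978) + 3384 = (((-1032 - 34) - 402) + 1978) + 3384 = ((-1066 - 402) + 1978) + 3384 = (-1468 + 1978) + 3384 = 510 + 3384 = 3894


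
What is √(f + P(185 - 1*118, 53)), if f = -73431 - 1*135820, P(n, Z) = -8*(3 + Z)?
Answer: I*√209699 ≈ 457.93*I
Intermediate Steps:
P(n, Z) = -24 - 8*Z
f = -209251 (f = -73431 - 135820 = -209251)
√(f + P(185 - 1*118, 53)) = √(-209251 + (-24 - 8*53)) = √(-209251 + (-24 - 424)) = √(-209251 - 448) = √(-209699) = I*√209699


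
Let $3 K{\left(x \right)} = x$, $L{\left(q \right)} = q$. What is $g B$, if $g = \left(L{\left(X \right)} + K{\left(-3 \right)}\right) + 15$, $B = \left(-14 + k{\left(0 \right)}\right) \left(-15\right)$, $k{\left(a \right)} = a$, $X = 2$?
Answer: $3360$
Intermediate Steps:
$B = 210$ ($B = \left(-14 + 0\right) \left(-15\right) = \left(-14\right) \left(-15\right) = 210$)
$K{\left(x \right)} = \frac{x}{3}$
$g = 16$ ($g = \left(2 + \frac{1}{3} \left(-3\right)\right) + 15 = \left(2 - 1\right) + 15 = 1 + 15 = 16$)
$g B = 16 \cdot 210 = 3360$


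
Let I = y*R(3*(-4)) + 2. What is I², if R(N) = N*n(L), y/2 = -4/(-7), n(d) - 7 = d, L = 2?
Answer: 722500/49 ≈ 14745.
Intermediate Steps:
n(d) = 7 + d
y = 8/7 (y = 2*(-4/(-7)) = 2*(-4*(-⅐)) = 2*(4/7) = 8/7 ≈ 1.1429)
R(N) = 9*N (R(N) = N*(7 + 2) = N*9 = 9*N)
I = -850/7 (I = 8*(9*(3*(-4)))/7 + 2 = 8*(9*(-12))/7 + 2 = (8/7)*(-108) + 2 = -864/7 + 2 = -850/7 ≈ -121.43)
I² = (-850/7)² = 722500/49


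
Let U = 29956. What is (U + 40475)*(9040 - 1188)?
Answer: 553024212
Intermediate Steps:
(U + 40475)*(9040 - 1188) = (29956 + 40475)*(9040 - 1188) = 70431*7852 = 553024212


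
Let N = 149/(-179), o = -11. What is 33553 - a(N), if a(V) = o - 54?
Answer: 33618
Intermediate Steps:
N = -149/179 (N = 149*(-1/179) = -149/179 ≈ -0.83240)
a(V) = -65 (a(V) = -11 - 54 = -65)
33553 - a(N) = 33553 - 1*(-65) = 33553 + 65 = 33618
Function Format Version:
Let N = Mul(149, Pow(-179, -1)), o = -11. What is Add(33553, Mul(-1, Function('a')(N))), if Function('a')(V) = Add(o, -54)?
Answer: 33618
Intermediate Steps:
N = Rational(-149, 179) (N = Mul(149, Rational(-1, 179)) = Rational(-149, 179) ≈ -0.83240)
Function('a')(V) = -65 (Function('a')(V) = Add(-11, -54) = -65)
Add(33553, Mul(-1, Function('a')(N))) = Add(33553, Mul(-1, -65)) = Add(33553, 65) = 33618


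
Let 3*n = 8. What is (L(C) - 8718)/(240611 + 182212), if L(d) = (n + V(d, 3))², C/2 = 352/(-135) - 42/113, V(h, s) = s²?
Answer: -77237/3805407 ≈ -0.020297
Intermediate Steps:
C = -90892/15255 (C = 2*(352/(-135) - 42/113) = 2*(352*(-1/135) - 42*1/113) = 2*(-352/135 - 42/113) = 2*(-45446/15255) = -90892/15255 ≈ -5.9582)
n = 8/3 (n = (⅓)*8 = 8/3 ≈ 2.6667)
L(d) = 1225/9 (L(d) = (8/3 + 3²)² = (8/3 + 9)² = (35/3)² = 1225/9)
(L(C) - 8718)/(240611 + 182212) = (1225/9 - 8718)/(240611 + 182212) = -77237/9/422823 = -77237/9*1/422823 = -77237/3805407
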